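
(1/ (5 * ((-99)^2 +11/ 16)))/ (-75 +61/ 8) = -128/ 422648765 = -0.00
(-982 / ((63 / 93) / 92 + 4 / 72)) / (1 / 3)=-75617928 / 1615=-46822.25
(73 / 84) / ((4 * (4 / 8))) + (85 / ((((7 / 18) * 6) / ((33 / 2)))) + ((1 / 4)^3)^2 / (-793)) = 41029134827 / 68210688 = 601.51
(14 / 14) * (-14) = -14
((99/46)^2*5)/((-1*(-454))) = 0.05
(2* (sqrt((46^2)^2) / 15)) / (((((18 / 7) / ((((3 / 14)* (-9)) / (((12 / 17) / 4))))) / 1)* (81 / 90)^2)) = -359720 / 243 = -1480.33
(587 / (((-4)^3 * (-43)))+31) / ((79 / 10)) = 429495 / 108704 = 3.95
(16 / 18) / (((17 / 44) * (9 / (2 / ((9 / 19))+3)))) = 1.85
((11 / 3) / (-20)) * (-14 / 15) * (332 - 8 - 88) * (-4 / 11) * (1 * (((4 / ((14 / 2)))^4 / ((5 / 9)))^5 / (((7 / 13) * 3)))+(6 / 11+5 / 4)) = -26.37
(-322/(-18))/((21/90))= 230/3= 76.67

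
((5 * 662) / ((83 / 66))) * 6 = 1310760 / 83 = 15792.29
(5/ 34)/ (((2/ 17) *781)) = 0.00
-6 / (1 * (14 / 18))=-54 / 7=-7.71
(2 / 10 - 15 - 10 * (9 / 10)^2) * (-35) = 1603 / 2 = 801.50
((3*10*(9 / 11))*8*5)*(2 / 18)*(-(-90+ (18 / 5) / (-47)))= 5080320 / 517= 9826.54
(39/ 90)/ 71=13/ 2130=0.01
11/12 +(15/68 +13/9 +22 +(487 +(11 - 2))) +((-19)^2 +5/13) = 881.97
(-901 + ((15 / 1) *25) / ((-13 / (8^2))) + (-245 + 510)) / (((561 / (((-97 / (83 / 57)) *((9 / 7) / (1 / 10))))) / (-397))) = -2124860384520 / 1412411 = -1504420.73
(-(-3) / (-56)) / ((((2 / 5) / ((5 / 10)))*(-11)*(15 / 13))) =13 / 2464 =0.01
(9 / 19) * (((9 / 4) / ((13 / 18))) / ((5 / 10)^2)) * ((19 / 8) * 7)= 5103 / 52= 98.13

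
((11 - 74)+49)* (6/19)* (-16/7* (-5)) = -960/19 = -50.53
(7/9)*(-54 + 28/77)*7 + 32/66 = -28862/99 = -291.54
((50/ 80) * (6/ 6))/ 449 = 5/ 3592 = 0.00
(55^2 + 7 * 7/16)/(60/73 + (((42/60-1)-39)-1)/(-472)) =1043349215/312619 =3337.45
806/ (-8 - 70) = -31/ 3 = -10.33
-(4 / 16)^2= -1 / 16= -0.06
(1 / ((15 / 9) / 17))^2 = 2601 / 25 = 104.04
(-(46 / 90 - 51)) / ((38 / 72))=9088 / 95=95.66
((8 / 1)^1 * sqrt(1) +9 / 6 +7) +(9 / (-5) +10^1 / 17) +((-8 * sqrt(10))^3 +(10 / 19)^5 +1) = -16174.53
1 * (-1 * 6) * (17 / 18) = -17 / 3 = -5.67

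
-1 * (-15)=15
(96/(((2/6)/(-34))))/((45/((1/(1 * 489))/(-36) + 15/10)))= -1436432/4401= -326.39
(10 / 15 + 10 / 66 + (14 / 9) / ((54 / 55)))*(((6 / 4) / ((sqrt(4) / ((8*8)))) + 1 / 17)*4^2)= 83948384 / 45441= 1847.41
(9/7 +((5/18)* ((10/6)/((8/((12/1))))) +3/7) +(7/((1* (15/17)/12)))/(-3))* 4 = -36949/315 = -117.30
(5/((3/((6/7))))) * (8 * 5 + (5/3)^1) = 1250/21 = 59.52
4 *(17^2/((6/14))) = 8092/3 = 2697.33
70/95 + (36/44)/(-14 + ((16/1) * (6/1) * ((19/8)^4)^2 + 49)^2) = 400183050400590389240810/543105568337009933993881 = 0.74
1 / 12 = 0.08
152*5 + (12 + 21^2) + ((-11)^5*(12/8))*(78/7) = -18834476/7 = -2690639.43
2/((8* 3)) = 0.08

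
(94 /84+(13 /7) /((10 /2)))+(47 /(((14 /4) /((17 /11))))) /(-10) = -193 /330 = -0.58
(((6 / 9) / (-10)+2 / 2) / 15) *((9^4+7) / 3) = 91952 / 675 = 136.23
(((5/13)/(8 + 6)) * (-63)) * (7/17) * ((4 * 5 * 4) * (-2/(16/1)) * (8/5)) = 2520/221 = 11.40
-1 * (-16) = 16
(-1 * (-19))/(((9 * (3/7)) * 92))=133/2484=0.05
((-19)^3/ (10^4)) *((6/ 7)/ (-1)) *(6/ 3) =20577/ 17500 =1.18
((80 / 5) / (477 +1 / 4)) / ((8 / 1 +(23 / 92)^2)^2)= 16384 / 31767669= 0.00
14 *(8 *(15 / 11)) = 1680 / 11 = 152.73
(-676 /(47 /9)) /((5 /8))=-48672 /235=-207.11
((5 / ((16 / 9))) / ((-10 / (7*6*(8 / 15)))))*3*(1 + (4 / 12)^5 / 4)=-6811 / 360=-18.92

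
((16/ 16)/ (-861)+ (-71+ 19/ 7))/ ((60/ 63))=-11759/ 164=-71.70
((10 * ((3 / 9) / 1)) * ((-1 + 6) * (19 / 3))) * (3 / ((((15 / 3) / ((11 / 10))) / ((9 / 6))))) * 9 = 940.50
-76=-76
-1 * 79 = -79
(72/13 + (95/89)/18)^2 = 13590663241/433722276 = 31.33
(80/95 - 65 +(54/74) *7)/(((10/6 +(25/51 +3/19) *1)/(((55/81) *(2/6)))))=-38813720/6722271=-5.77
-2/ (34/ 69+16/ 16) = -138/ 103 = -1.34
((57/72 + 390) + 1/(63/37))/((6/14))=197255/216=913.22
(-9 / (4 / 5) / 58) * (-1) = 45 / 232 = 0.19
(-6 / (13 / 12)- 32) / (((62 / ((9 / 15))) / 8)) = -5856 / 2015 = -2.91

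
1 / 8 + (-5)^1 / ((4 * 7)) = -0.05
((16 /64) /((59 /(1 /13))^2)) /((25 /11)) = 11 /58828900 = 0.00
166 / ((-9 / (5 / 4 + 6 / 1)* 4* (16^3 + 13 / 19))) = -45733 / 5604264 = -0.01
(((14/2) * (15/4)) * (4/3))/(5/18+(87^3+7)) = 0.00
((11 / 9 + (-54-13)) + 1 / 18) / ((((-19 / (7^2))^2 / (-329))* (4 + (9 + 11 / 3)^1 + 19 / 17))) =15886262119 / 1964562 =8086.41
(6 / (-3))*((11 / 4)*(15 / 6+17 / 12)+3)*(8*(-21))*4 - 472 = 18036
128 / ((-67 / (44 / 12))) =-1408 / 201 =-7.00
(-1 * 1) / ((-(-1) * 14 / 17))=-17 / 14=-1.21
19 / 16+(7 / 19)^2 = 7643 / 5776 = 1.32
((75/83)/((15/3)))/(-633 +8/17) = -255/892499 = -0.00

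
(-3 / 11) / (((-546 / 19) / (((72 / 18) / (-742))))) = -19 / 371371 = -0.00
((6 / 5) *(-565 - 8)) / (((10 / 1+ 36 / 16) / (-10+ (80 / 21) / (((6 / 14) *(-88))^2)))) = 9981278 / 17787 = 561.16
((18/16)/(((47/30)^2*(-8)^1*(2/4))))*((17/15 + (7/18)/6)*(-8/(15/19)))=12293/8836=1.39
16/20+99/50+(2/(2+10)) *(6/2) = 82/25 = 3.28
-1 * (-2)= 2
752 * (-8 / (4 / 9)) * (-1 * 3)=40608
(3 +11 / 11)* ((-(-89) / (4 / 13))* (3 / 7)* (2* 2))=13884 / 7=1983.43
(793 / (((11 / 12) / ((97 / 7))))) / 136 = 230763 / 2618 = 88.14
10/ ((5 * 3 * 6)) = 1/ 9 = 0.11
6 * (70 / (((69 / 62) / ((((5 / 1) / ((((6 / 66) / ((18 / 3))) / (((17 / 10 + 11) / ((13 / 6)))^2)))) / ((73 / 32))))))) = 532222935552 / 283751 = 1875668.93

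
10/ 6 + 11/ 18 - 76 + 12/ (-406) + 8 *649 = 18702079/ 3654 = 5118.25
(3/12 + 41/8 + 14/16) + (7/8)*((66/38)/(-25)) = 23519/3800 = 6.19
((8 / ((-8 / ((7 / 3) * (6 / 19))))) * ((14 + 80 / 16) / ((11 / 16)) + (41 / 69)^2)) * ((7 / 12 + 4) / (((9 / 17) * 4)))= -872171825 / 19539144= -44.64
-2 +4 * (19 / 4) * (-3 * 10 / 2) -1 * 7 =-294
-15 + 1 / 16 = -14.94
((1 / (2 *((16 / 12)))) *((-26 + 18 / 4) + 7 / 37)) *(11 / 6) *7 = -121429 / 1184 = -102.56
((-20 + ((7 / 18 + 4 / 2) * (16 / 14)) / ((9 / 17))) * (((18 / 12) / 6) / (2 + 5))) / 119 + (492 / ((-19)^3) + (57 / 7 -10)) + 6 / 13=-61983766513 / 42114554937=-1.47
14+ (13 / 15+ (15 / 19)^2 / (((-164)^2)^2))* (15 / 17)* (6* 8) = 14069215362157 / 277467124112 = 50.71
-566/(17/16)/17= -9056/289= -31.34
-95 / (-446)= 95 / 446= 0.21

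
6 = 6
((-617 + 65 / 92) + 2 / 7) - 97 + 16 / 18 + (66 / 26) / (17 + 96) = -6063019561 / 8514324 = -712.10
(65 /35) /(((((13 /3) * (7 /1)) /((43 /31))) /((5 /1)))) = 645 /1519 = 0.42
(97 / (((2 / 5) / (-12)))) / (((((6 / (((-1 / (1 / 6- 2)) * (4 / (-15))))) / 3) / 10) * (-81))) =-7760 / 297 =-26.13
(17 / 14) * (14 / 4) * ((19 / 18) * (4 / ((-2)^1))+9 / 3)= 34 / 9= 3.78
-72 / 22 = -3.27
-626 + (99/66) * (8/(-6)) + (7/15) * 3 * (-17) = -3259/5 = -651.80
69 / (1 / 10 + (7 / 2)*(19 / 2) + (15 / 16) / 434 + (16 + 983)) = 2395680 / 35843267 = 0.07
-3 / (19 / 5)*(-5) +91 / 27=3754 / 513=7.32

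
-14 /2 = -7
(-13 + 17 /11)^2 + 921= 127317 /121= 1052.21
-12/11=-1.09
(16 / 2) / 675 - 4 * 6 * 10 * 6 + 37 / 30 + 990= -605819 / 1350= -448.75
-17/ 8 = -2.12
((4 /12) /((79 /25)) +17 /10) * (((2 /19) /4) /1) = 4279 /90060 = 0.05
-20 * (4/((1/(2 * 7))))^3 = -3512320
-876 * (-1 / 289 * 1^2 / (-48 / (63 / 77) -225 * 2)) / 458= -657 / 50496103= -0.00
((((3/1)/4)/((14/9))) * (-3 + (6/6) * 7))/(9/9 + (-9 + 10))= 0.96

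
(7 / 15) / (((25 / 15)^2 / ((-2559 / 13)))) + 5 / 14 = -744221 / 22750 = -32.71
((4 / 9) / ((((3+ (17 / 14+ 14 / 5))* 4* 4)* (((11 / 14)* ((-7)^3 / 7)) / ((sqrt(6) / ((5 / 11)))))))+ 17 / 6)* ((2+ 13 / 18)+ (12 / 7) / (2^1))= 7667 / 756 - 451* sqrt(6) / 556794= 10.14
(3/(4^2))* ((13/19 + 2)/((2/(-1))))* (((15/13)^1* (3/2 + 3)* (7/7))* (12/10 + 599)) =-12397131/15808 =-784.23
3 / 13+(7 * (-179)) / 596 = -14501 / 7748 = -1.87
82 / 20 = 41 / 10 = 4.10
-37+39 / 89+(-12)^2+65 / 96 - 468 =-3074855 / 8544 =-359.88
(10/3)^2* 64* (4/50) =512/9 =56.89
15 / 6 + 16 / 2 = 10.50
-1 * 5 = -5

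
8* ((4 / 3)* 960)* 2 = 20480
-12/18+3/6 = -1/6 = -0.17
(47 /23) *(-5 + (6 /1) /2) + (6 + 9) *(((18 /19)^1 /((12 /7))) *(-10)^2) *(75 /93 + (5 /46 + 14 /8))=59747143 /27094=2205.18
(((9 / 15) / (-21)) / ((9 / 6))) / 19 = -2 / 1995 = -0.00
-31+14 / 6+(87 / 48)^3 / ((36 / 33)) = -1140745 / 49152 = -23.21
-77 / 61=-1.26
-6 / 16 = -3 / 8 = -0.38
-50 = -50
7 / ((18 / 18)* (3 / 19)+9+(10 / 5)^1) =133 / 212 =0.63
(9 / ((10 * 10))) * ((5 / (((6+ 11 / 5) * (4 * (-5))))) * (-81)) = 729 / 3280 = 0.22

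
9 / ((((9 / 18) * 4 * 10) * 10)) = 9 / 200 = 0.04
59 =59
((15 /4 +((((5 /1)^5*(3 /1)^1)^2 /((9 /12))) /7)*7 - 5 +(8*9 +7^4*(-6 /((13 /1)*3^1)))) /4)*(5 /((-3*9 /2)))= -30468672355 /2808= -10850666.79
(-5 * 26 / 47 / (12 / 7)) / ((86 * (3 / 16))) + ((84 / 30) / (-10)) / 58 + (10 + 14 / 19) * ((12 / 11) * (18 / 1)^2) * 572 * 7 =7614381451478263 / 501106950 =15195122.42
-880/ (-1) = 880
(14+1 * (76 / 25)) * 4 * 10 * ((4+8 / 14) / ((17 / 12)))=1308672 / 595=2199.45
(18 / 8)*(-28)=-63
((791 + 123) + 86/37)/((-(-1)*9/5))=169520/333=509.07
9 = 9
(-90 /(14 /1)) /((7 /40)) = -1800 /49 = -36.73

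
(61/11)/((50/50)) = 61/11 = 5.55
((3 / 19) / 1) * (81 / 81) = 3 / 19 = 0.16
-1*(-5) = 5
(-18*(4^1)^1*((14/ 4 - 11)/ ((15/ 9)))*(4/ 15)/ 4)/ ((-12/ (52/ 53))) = -468/ 265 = -1.77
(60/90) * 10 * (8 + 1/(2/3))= 190/3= 63.33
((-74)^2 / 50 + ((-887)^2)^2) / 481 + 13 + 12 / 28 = 108325956537691 / 84175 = 1286913650.58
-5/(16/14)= -35/8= -4.38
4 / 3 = 1.33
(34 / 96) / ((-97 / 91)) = -1547 / 4656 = -0.33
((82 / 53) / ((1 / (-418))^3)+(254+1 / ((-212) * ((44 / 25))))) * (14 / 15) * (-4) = 7378234078159 / 17490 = 421854435.57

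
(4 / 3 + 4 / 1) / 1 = 5.33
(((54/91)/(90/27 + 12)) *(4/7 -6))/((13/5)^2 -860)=76950/312520481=0.00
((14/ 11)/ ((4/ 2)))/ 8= 7/ 88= 0.08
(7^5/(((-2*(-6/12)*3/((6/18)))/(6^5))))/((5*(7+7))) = 1037232/5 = 207446.40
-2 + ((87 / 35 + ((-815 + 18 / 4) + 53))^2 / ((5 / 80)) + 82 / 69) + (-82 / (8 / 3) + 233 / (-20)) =770927331016 / 84525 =9120701.93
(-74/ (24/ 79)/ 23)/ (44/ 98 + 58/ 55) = -7877485/ 1118352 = -7.04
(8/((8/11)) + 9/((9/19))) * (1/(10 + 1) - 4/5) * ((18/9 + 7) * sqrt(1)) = -2106/11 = -191.45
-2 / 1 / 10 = -1 / 5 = -0.20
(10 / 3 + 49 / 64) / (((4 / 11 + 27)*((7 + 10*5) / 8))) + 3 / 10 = 660937 / 2058840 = 0.32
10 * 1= 10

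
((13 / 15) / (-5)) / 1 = -13 / 75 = -0.17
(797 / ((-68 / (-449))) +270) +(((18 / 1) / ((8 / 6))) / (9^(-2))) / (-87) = 10885391 / 1972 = 5519.98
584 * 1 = 584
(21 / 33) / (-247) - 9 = -24460 / 2717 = -9.00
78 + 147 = 225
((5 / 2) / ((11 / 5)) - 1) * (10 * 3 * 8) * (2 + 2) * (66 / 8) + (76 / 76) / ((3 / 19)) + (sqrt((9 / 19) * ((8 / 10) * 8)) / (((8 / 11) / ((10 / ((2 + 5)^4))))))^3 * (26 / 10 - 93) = 3259 / 3 - 32487048 * sqrt(190) / 4996704679561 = 1086.33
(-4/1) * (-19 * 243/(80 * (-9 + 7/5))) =-243/8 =-30.38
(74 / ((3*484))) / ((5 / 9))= 111 / 1210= 0.09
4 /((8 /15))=15 /2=7.50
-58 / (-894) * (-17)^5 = -92116.00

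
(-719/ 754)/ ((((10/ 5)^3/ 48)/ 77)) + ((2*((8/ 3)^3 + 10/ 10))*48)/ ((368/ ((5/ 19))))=-651196007/ 1482741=-439.18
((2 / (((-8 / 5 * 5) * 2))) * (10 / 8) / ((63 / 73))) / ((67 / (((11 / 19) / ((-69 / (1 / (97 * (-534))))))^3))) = -485815 / 42297274080097033420788390144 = -0.00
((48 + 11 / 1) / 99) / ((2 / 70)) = 2065 / 99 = 20.86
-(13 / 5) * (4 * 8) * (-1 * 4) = 1664 / 5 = 332.80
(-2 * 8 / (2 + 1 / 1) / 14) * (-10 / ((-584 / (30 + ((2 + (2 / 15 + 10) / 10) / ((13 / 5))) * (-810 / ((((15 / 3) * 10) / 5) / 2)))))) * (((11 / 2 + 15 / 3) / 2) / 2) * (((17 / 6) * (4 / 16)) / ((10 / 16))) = 3.06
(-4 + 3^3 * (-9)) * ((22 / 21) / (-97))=5434 / 2037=2.67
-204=-204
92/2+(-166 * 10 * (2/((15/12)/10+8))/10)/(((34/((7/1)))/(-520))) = 75150/17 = 4420.59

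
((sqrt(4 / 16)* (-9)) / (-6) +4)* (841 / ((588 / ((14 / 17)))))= 15979 / 2856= 5.59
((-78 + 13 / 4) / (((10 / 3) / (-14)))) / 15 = 2093 / 100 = 20.93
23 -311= -288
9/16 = 0.56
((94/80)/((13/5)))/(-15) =-47/1560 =-0.03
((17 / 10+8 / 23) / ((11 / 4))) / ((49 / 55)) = 942 / 1127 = 0.84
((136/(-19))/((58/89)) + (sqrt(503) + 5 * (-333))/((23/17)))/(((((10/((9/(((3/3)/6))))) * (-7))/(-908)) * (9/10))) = -12246521064/12673 + 92616 * sqrt(503)/161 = -953445.82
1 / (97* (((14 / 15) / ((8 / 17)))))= 60 / 11543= 0.01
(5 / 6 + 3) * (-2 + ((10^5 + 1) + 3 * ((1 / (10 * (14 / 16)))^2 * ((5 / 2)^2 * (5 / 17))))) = 638627407 / 1666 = 383329.78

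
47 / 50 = 0.94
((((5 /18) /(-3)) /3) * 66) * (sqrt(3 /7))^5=-55 * sqrt(21) /1029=-0.24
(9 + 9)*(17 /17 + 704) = 12690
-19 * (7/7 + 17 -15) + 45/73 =-4116/73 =-56.38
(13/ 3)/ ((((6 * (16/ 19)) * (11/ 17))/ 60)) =20995/ 264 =79.53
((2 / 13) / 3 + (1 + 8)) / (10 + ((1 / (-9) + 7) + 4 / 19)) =20121 / 38012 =0.53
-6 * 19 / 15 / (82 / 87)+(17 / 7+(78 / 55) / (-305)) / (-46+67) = -803565016 / 101102925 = -7.95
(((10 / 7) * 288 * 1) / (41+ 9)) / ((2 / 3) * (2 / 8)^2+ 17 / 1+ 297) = 6912 / 263795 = 0.03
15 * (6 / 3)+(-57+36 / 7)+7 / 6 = -20.69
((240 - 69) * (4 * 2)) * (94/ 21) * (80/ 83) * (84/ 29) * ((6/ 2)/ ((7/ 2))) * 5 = 1234483200/ 16849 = 73267.45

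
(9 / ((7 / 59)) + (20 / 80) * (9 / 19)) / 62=40419 / 32984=1.23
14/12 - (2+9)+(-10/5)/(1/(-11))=73/6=12.17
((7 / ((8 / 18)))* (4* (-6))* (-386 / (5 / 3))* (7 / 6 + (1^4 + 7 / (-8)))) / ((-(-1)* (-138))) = -376929 / 460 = -819.41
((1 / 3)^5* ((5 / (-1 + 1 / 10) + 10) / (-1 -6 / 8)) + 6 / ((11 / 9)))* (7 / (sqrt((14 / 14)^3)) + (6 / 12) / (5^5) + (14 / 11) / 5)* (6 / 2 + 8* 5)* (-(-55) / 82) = 8845979708749 / 8630448750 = 1024.97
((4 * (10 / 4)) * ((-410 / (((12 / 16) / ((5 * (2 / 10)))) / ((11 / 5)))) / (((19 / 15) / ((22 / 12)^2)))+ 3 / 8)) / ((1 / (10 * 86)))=-4692554525 / 171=-27441839.33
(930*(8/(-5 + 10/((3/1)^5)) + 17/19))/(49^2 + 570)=-3059886/13604209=-0.22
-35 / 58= -0.60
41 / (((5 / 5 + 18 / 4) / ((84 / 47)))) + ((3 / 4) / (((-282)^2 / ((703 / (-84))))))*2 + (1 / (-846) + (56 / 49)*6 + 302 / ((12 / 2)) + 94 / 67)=11239701037 / 156291168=71.92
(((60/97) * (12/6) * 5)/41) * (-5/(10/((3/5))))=-180/3977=-0.05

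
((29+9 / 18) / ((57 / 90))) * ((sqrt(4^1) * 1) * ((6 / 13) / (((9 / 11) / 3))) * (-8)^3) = -19937280 / 247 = -80717.73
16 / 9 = 1.78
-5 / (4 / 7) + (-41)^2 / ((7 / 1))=6479 / 28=231.39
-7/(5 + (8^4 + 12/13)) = -91/53325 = -0.00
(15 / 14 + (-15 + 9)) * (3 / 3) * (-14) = 69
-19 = -19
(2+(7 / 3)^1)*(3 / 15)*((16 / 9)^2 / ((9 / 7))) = 23296 / 10935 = 2.13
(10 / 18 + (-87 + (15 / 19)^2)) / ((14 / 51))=-312.63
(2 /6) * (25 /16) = 25 /48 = 0.52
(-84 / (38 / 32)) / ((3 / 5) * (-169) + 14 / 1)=6720 / 8303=0.81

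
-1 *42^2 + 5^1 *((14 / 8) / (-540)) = -762055 / 432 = -1764.02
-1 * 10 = -10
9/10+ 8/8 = 19/10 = 1.90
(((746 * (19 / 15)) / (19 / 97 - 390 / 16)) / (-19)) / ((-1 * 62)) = -289448 / 8724795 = -0.03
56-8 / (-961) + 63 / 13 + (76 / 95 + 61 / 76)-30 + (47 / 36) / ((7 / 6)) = 33.58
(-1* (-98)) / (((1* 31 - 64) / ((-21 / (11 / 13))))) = 8918 / 121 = 73.70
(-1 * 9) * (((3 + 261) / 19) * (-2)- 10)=6462 / 19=340.11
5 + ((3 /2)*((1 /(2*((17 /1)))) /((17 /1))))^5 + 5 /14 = 77414165777243301 /14450644278418432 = 5.36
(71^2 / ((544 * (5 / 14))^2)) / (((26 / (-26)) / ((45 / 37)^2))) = -20007729 / 101284096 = -0.20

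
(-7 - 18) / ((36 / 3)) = -25 / 12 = -2.08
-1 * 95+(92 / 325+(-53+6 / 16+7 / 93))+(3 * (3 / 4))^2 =-68769929 / 483600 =-142.20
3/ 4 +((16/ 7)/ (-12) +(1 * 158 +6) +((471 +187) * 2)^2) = 145489727/ 84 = 1732020.56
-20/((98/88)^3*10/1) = -1.45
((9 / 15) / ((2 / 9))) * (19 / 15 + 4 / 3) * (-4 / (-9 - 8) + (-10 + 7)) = -16497 / 850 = -19.41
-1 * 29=-29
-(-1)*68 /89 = 68 /89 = 0.76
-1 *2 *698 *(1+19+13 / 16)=-116217 / 4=-29054.25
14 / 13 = 1.08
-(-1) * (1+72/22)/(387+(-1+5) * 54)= 0.01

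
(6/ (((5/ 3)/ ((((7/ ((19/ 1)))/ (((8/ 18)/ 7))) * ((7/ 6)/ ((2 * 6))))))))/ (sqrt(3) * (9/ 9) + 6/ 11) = -33957/ 82840 + 124509 * sqrt(3)/ 165680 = 0.89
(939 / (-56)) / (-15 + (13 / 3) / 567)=228177 / 204016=1.12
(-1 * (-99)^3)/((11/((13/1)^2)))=14907321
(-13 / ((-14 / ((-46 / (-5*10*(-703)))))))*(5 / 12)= -299 / 590520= -0.00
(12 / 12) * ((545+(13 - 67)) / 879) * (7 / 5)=3437 / 4395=0.78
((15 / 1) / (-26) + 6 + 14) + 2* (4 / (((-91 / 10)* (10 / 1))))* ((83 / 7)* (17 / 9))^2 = -17824321 / 722358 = -24.68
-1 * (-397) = 397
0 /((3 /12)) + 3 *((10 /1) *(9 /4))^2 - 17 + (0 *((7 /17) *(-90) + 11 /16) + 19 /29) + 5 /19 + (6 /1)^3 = 3787945 /2204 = 1718.67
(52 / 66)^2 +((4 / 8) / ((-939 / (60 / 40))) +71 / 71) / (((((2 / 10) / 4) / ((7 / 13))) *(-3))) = -13143311 / 4431141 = -2.97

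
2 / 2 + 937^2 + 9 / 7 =6145799 / 7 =877971.29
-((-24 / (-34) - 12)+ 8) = 56 / 17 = 3.29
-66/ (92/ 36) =-594/ 23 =-25.83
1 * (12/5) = 2.40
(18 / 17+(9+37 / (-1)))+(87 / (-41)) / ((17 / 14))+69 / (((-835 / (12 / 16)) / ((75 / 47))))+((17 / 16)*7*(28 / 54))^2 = -3551741793647 / 255243451968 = -13.92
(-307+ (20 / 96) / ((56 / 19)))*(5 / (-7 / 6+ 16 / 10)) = -10312825 / 2912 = -3541.49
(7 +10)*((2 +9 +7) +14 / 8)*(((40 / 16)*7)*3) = 17626.88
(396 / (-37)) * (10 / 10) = -396 / 37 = -10.70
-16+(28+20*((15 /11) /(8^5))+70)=7389259 /90112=82.00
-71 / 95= -0.75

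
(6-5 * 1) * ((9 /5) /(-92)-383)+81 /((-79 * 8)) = -27847177 /72680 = -383.15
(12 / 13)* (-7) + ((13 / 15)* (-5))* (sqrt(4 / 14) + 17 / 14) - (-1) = -5855 / 546 - 13* sqrt(14) / 21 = -13.04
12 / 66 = 2 / 11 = 0.18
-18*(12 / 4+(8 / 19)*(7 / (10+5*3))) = -56.12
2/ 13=0.15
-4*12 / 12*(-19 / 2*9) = 342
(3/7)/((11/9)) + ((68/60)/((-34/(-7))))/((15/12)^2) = 0.50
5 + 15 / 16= 95 / 16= 5.94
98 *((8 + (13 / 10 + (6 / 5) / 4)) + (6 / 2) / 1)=6174 / 5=1234.80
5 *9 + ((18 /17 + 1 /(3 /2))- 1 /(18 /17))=14009 /306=45.78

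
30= 30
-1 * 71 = -71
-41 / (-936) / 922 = 41 / 862992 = 0.00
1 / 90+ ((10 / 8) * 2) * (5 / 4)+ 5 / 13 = 16477 / 4680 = 3.52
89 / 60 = 1.48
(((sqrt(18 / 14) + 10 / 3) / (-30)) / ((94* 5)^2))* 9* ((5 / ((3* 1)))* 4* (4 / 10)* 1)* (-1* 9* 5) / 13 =27* sqrt(7) / 5025475 + 6 / 143585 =0.00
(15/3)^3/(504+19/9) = 225/911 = 0.25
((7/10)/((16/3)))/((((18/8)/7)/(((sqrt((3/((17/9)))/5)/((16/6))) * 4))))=147 * sqrt(255)/6800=0.35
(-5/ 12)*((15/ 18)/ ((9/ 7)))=-0.27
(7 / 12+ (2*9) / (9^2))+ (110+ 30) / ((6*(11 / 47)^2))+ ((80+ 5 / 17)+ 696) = 89090305 / 74052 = 1203.08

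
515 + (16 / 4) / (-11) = 514.64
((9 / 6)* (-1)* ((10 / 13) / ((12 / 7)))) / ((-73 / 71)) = 2485 / 3796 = 0.65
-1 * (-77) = 77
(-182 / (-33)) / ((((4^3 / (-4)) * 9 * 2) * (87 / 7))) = -637 / 413424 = -0.00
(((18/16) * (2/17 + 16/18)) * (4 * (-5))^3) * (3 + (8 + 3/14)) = -1727000/17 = -101588.24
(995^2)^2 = 980149500625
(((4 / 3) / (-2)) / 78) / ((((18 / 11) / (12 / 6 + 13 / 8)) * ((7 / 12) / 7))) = -319 / 1404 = -0.23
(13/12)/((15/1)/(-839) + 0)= -60.59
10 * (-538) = -5380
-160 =-160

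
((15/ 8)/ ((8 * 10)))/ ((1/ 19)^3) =160.76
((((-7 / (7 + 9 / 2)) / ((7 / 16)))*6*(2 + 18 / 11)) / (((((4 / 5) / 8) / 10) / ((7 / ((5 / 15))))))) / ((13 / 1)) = -16128000 / 3289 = -4903.62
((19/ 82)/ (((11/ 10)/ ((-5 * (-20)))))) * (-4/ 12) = -9500/ 1353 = -7.02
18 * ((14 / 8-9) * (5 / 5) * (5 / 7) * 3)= -3915 / 14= -279.64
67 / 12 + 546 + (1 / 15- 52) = 9993 / 20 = 499.65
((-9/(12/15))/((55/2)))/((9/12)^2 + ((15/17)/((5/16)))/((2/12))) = -136/5819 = -0.02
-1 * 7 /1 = -7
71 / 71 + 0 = 1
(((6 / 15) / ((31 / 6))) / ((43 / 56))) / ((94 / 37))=12432 / 313255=0.04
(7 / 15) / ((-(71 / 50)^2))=-0.23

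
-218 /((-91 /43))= 9374 /91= 103.01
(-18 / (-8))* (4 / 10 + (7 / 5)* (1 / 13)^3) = 39609 / 43940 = 0.90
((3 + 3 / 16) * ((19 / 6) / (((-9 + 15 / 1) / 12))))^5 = 3515706497843 / 1048576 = 3352838.99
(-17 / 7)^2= 289 / 49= 5.90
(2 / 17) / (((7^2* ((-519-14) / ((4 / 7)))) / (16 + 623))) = -5112 / 3107923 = -0.00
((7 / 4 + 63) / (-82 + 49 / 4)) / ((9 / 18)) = -518 / 279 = -1.86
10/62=5/31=0.16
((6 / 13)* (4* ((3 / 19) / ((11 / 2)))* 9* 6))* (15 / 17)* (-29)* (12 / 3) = -13530240 / 46189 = -292.93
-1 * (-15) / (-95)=-3 / 19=-0.16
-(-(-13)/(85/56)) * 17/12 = -182/15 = -12.13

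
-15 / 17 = -0.88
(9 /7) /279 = 1 /217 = 0.00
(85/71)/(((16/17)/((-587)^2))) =497902205/1136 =438294.19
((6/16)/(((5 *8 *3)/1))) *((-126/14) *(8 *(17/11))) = -0.35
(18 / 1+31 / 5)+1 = 126 / 5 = 25.20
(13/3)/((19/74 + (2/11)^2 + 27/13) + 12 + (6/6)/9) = 4539678/15167255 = 0.30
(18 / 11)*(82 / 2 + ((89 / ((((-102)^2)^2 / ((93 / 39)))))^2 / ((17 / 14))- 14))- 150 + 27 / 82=-44485436936316969139057 / 421707224480666275008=-105.49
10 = 10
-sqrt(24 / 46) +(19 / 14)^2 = 361 / 196 - 2*sqrt(69) / 23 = 1.12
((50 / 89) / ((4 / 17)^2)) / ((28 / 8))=7225 / 2492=2.90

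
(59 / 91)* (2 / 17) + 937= 1449657 / 1547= 937.08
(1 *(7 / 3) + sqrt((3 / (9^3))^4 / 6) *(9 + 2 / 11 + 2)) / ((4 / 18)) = 41 *sqrt(6) / 288684 + 21 / 2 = 10.50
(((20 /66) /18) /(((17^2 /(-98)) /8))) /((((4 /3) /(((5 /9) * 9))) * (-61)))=4900 /1745271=0.00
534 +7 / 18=9619 / 18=534.39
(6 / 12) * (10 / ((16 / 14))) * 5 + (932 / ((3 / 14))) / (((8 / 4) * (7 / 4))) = 30349 / 24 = 1264.54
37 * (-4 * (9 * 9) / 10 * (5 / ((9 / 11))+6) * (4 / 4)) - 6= -72624 / 5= -14524.80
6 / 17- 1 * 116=-1966 / 17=-115.65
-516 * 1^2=-516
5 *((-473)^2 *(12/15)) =894916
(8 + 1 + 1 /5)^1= 9.20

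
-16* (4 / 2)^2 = -64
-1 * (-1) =1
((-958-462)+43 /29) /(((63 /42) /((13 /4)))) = -3073.45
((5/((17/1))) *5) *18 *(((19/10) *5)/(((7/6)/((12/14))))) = 153900/833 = 184.75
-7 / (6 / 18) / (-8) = 21 / 8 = 2.62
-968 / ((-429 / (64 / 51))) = 5632 / 1989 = 2.83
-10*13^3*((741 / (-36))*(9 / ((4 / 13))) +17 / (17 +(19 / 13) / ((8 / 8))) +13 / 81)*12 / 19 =4277952263 / 513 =8339088.23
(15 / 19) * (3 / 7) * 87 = 3915 / 133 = 29.44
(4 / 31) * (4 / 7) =16 / 217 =0.07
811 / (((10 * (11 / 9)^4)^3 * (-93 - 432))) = -76350118028697 / 549224965926175000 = -0.00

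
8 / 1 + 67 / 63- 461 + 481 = 1831 / 63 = 29.06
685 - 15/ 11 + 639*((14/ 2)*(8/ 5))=431224/ 55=7840.44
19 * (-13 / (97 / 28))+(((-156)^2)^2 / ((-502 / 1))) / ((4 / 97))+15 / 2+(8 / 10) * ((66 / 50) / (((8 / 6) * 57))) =-3308616664720223 / 115648250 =-28609310.26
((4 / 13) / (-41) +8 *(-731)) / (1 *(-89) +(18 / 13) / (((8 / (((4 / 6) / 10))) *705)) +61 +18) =14649843600 / 25050959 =584.80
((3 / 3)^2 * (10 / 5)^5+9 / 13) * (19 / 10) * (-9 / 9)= -1615 / 26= -62.12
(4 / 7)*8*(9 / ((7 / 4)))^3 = 1492992 / 2401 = 621.82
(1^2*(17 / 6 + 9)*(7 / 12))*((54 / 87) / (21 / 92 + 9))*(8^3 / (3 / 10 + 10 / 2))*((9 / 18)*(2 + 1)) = 29263360 / 434971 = 67.28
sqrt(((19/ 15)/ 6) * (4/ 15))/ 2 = sqrt(114)/ 90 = 0.12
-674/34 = -337/17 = -19.82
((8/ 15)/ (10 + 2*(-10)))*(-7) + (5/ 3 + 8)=251/ 25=10.04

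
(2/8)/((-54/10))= -5/108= -0.05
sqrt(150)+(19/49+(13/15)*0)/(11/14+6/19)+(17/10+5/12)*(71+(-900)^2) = 5*sqrt(6)+211004907187/123060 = 1714662.88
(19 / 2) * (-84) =-798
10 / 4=2.50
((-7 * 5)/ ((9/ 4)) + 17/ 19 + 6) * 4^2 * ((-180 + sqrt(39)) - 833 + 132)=20876176/ 171 - 23696 * sqrt(39)/ 171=121217.51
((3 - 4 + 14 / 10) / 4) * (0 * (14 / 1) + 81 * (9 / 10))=729 / 100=7.29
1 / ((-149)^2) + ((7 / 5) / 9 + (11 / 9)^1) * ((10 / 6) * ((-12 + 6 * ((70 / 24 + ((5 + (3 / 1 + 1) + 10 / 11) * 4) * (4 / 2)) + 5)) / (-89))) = -7739131162 / 586839033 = -13.19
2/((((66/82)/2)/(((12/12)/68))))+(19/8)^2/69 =127859/825792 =0.15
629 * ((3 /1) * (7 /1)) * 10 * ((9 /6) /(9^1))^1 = 22015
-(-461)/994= 461/994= 0.46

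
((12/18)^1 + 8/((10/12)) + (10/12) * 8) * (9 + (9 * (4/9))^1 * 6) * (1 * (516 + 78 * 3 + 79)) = 2316226/5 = 463245.20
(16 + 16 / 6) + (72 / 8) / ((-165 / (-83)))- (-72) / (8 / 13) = 23132 / 165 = 140.19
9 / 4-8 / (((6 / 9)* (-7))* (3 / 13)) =271 / 28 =9.68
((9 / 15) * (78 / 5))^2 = 54756 / 625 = 87.61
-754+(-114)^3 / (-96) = 58715 / 4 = 14678.75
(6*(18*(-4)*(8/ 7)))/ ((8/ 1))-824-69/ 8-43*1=-52491/ 56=-937.34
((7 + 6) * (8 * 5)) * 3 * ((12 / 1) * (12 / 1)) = 224640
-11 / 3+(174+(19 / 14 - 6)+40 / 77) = 76789 / 462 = 166.21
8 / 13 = 0.62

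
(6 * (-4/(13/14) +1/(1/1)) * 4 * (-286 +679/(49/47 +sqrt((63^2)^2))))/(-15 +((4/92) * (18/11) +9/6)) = -82887721103/49055370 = -1689.68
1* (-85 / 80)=-17 / 16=-1.06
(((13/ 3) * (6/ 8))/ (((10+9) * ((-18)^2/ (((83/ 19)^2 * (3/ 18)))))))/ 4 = 89557/ 213342336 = 0.00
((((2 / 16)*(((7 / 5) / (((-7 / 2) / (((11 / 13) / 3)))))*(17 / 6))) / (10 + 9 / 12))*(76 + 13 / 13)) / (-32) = 14399 / 1609920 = 0.01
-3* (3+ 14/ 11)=-12.82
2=2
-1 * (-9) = 9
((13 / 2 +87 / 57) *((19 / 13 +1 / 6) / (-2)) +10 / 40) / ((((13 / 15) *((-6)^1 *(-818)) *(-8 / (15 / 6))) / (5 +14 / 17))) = 30733725 / 11430954496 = 0.00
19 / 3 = 6.33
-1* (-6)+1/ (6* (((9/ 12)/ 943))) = 1940/ 9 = 215.56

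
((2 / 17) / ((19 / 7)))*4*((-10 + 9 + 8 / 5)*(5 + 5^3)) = 4368 / 323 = 13.52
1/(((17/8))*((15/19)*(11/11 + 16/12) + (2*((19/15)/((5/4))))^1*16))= 11400/830161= 0.01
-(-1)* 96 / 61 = 96 / 61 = 1.57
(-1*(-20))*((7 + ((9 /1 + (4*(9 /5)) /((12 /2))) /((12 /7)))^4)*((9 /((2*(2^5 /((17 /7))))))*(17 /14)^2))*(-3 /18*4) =-424596734517 /50176000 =-8462.15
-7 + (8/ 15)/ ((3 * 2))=-311/ 45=-6.91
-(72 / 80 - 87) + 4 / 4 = 871 / 10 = 87.10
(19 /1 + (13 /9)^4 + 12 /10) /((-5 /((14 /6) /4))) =-2819131 /984150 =-2.86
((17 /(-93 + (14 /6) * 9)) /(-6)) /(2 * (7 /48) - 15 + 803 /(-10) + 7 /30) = -5 /12042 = -0.00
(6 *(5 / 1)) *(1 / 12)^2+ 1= 29 / 24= 1.21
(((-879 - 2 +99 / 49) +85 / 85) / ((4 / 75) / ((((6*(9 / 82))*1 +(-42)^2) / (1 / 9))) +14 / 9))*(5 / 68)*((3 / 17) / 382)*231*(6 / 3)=-1040001608460375 / 117415117234408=-8.86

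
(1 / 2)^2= 1 / 4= 0.25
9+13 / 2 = 15.50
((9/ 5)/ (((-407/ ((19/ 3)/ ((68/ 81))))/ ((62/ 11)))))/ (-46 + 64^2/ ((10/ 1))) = -15903/ 30748036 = -0.00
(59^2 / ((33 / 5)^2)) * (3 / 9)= 87025 / 3267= 26.64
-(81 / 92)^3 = -531441 / 778688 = -0.68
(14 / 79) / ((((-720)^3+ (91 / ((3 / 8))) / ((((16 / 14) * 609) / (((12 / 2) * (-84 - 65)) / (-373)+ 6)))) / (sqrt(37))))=-2611 * sqrt(37) / 5499249364866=-0.00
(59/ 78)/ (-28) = -0.03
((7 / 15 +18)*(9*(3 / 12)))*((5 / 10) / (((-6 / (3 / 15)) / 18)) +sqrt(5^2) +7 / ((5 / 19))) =260103 / 200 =1300.52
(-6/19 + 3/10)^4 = 81/1303210000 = 0.00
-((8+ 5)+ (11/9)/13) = -1532/117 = -13.09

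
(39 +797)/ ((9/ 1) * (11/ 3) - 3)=418/ 15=27.87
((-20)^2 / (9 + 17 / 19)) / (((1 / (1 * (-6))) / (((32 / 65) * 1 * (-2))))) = 145920 / 611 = 238.82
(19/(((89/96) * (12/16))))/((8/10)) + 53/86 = 266157/7654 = 34.77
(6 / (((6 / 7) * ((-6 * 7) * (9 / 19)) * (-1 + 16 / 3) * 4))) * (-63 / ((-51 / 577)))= -76741 / 5304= -14.47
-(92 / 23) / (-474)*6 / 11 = 4 / 869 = 0.00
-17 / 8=-2.12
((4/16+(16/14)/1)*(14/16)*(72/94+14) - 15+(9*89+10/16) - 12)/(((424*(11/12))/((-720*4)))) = -160933770/27401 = -5873.28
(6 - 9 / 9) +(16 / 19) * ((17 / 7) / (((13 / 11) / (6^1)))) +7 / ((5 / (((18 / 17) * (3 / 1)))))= 2914307 / 146965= 19.83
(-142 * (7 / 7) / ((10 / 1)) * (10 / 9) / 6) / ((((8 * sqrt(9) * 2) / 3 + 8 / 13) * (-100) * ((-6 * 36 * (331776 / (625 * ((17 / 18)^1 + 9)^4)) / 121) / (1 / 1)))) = -2866415898278075 / 175495605123022848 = -0.02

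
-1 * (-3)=3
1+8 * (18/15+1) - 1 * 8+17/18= 1039/90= 11.54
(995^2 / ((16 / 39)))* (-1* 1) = -38610975 / 16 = -2413185.94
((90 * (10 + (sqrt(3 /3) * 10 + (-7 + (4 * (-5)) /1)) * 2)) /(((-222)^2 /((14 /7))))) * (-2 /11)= 240 /15059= 0.02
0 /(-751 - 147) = 0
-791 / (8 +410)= -791 / 418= -1.89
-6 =-6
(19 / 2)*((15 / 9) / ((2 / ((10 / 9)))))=475 / 54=8.80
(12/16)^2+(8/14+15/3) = 6.13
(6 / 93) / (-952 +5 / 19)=-38 / 560573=-0.00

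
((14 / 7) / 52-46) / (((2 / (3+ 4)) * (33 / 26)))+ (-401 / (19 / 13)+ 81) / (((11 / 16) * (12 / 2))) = -72573 / 418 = -173.62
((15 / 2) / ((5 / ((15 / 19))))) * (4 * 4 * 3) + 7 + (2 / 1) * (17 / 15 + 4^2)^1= 27961 / 285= 98.11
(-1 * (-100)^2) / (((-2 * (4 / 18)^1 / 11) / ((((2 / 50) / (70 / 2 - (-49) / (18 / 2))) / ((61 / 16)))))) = 356400 / 5551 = 64.20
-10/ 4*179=-895/ 2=-447.50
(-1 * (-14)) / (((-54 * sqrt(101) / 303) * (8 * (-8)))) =7 * sqrt(101) / 576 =0.12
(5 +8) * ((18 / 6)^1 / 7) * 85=3315 / 7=473.57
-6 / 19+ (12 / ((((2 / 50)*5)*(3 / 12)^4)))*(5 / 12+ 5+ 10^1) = 4499194 / 19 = 236799.68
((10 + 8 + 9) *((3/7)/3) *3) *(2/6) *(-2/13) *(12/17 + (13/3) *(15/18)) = -3963/1547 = -2.56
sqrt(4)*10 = 20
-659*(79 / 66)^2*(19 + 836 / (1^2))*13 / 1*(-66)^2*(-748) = 34194059422380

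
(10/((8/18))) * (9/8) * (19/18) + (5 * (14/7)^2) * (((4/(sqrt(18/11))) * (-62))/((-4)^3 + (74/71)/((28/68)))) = 855/32 + 123256 * sqrt(22)/9165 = 89.80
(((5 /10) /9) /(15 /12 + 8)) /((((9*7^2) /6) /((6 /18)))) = 4 /146853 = 0.00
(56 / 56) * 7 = 7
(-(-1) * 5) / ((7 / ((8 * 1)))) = 40 / 7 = 5.71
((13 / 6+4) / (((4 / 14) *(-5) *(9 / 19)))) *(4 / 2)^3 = -9842 / 135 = -72.90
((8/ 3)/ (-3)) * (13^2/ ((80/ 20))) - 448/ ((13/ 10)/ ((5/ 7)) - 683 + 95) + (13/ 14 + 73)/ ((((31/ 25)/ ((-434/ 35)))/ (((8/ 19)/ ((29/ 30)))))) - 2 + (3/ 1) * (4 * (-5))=-61160940464/ 145343331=-420.80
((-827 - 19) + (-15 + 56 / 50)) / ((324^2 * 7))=-3071 / 2624400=-0.00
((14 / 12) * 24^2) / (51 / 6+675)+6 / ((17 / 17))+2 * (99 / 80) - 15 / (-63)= 11134033 / 1148280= 9.70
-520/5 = -104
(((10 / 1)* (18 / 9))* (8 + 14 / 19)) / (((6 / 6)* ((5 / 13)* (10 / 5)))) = 4316 / 19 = 227.16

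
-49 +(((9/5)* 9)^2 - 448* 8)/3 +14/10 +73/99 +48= -2737472/2475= -1106.05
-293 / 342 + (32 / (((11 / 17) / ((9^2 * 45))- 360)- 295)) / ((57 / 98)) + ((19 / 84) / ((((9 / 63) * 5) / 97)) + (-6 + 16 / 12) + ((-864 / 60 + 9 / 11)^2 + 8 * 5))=19698296931811 / 78927344100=249.58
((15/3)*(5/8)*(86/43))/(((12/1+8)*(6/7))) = 35/96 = 0.36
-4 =-4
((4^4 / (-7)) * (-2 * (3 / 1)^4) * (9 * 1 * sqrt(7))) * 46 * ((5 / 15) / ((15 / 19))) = 36246528 * sqrt(7) / 35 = 2739979.97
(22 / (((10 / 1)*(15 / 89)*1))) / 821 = 979 / 61575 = 0.02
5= 5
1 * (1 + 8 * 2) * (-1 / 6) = -17 / 6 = -2.83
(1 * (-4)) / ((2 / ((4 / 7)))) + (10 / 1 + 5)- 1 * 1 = 90 / 7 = 12.86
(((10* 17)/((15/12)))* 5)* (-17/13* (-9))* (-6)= -48018.46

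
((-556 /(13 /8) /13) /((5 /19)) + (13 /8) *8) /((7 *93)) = -24509 /183365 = -0.13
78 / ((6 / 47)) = 611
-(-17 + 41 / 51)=826 / 51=16.20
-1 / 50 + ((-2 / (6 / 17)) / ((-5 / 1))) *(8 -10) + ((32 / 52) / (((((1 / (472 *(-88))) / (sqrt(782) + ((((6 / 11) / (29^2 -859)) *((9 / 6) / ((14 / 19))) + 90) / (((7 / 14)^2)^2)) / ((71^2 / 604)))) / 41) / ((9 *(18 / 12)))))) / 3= -55950243457287133 / 68809650 -61307136 *sqrt(782) / 13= -944993839.13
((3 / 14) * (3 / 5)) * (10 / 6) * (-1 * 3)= -9 / 14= -0.64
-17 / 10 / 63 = -17 / 630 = -0.03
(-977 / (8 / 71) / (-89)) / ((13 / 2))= 14.99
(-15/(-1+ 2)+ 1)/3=-14/3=-4.67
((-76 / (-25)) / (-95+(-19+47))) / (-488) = 19 / 204350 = 0.00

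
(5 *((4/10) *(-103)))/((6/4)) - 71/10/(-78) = -35683/260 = -137.24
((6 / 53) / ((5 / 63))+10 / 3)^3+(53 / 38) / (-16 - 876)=1836519469355009 / 17031379923000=107.83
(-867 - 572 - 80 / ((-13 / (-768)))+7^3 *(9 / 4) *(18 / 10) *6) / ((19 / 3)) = 846201 / 2470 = 342.59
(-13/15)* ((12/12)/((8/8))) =-13/15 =-0.87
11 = 11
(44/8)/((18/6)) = 11/6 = 1.83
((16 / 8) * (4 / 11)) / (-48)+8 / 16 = 0.48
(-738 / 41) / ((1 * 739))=-18 / 739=-0.02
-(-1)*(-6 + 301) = 295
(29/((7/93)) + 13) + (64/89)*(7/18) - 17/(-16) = 35851415/89712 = 399.63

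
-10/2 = -5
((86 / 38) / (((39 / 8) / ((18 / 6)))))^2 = 118336 / 61009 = 1.94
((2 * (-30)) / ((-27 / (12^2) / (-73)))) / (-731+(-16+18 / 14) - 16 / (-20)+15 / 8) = 6540800 / 208051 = 31.44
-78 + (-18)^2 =246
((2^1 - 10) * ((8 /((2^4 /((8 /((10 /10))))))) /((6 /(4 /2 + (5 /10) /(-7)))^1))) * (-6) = 432 /7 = 61.71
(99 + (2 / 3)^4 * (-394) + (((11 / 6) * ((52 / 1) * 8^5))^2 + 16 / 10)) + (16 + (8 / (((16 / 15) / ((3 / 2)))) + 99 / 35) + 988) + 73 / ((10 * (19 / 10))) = 420519440542526285 / 43092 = 9758642916145.14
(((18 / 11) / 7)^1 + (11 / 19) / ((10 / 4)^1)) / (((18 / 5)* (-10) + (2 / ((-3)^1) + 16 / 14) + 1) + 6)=-10212 / 625955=-0.02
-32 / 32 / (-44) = 1 / 44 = 0.02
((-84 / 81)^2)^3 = 481890304 / 387420489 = 1.24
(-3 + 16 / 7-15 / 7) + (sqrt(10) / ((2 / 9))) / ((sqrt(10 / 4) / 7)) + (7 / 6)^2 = 15499 / 252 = 61.50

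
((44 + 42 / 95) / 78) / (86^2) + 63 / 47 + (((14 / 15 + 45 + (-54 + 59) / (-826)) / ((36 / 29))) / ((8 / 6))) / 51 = 245390663060911 / 130210029671904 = 1.88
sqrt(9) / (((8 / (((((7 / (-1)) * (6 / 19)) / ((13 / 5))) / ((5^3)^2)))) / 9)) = -567 / 3087500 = -0.00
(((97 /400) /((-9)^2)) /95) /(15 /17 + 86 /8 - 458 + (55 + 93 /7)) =-11543 /138484606500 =-0.00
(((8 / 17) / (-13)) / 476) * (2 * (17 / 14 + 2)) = -90 / 184093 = -0.00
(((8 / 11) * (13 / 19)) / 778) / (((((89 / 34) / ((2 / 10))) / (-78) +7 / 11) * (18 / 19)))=22984 / 15951723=0.00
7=7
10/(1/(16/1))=160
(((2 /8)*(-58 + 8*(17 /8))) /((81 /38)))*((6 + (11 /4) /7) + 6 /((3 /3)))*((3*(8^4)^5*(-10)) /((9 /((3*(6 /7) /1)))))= 779124176686976566558720 /1323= 588907163028704887799.49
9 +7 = 16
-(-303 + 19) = 284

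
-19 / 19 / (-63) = 1 / 63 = 0.02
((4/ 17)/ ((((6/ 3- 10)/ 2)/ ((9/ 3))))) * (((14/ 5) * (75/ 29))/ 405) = -14/ 4437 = -0.00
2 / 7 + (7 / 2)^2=351 / 28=12.54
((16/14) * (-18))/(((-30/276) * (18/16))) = 5888/35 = 168.23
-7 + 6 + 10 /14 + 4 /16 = -1 /28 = -0.04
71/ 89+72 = 6479/ 89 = 72.80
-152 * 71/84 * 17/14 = -22933/147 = -156.01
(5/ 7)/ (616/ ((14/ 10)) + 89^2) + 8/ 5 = 468241/ 292635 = 1.60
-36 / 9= -4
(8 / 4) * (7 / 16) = 7 / 8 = 0.88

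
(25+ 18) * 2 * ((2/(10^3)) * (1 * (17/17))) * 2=43/125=0.34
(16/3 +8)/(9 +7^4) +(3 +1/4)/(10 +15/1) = 9799/72300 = 0.14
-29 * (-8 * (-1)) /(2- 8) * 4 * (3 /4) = 116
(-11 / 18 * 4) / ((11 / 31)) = -62 / 9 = -6.89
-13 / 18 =-0.72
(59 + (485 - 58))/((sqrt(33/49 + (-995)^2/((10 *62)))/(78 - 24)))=367416 *sqrt(300896447)/9706337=656.62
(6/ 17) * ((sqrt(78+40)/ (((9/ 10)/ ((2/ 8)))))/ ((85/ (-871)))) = -871 * sqrt(118)/ 867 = -10.91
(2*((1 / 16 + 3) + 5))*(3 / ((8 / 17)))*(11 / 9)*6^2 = 72369 / 16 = 4523.06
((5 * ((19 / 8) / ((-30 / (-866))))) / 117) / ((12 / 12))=8227 / 2808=2.93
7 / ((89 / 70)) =490 / 89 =5.51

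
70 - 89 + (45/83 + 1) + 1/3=-4264/249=-17.12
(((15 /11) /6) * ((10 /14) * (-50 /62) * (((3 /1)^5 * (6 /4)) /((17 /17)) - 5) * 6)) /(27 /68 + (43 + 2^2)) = -45836250 /7693301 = -5.96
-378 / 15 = -126 / 5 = -25.20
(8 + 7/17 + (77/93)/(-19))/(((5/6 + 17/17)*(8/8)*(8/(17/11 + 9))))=662708/110143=6.02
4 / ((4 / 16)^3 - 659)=-256 / 42175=-0.01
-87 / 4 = -21.75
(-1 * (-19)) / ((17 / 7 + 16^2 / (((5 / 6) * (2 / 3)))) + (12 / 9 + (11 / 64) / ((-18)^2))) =725760 / 17745307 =0.04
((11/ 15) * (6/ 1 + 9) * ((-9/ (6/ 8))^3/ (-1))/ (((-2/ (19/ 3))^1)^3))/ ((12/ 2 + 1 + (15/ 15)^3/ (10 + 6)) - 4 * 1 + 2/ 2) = -9657472/ 65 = -148576.49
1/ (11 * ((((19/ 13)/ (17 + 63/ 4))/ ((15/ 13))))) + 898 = 752693/ 836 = 900.35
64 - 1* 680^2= -462336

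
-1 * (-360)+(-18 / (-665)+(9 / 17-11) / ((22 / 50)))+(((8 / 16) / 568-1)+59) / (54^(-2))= 5985028371899 / 35316820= 169466.80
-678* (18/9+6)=-5424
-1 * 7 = -7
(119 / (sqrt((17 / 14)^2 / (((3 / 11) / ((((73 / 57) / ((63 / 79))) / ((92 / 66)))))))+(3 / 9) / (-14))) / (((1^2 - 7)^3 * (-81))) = 0.00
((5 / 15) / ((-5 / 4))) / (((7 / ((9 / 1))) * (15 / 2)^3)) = -32 / 39375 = -0.00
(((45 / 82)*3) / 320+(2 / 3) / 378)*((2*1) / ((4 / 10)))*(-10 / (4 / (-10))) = 2569625 / 2975616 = 0.86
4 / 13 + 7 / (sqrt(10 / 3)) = 4 / 13 + 7 * sqrt(30) / 10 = 4.14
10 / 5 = 2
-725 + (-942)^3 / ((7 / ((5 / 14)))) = -2089777745 / 49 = -42648525.41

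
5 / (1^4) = 5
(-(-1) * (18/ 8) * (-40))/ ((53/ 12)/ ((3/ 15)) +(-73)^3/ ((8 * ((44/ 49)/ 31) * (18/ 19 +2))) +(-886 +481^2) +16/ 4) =760320/ 2864478121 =0.00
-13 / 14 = -0.93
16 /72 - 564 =-5074 /9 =-563.78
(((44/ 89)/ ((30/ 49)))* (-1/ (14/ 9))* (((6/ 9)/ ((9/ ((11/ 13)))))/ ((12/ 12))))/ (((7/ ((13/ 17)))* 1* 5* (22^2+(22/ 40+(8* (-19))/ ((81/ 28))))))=-8712/ 5294372815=-0.00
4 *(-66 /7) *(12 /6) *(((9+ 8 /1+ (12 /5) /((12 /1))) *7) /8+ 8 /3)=-46772 /35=-1336.34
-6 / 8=-3 / 4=-0.75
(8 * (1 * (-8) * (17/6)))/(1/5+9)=-1360/69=-19.71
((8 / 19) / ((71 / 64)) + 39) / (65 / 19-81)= -53123 / 104654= -0.51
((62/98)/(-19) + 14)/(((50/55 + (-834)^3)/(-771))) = 110278443/5940739613354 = 0.00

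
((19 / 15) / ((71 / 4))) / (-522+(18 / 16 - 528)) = -608 / 8936415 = -0.00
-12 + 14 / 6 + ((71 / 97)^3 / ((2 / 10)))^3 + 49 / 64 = -198870861997875211853 / 145964363261676521664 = -1.36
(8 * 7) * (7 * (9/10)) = 1764/5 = 352.80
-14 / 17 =-0.82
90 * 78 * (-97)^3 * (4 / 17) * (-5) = 128139289200 / 17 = 7537605247.06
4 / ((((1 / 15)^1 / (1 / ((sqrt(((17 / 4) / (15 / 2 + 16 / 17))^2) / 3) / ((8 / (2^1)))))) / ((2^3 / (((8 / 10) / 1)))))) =14300.35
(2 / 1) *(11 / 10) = 11 / 5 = 2.20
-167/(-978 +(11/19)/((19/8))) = 60287/352970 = 0.17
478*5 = 2390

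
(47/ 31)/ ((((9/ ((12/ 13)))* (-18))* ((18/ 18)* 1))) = -94/ 10881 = -0.01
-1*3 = -3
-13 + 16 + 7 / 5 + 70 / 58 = 813 / 145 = 5.61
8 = 8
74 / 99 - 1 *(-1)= 173 / 99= 1.75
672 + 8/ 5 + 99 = 3863/ 5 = 772.60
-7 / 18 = -0.39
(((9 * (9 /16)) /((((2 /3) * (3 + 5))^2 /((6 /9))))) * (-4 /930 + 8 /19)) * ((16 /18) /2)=16569 /753920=0.02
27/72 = 3/8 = 0.38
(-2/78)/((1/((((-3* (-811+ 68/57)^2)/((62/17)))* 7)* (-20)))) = -81789593690/42237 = -1936444.20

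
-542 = -542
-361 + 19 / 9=-3230 / 9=-358.89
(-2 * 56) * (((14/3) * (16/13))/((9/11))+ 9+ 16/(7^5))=-1512182032/842751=-1794.34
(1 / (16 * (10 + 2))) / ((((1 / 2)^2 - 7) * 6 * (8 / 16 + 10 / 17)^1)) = -17 / 143856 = -0.00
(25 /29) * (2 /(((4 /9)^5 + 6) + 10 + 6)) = 1476225 /18851479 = 0.08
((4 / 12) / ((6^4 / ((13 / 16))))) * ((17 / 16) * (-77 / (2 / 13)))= -221221 / 1990656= -0.11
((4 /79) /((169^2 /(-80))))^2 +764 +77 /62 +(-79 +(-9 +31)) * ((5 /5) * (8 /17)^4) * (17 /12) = 1180551449596580292293 /1550741661757779166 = 761.28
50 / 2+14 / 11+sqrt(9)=322 / 11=29.27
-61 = -61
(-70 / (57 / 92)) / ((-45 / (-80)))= -103040 / 513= -200.86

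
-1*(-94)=94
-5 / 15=-1 / 3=-0.33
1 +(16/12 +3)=5.33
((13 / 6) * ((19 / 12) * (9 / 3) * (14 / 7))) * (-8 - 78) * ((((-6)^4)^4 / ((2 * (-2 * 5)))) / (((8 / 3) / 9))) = 4213548045997056 / 5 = 842709609199411.20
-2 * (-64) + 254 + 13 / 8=3069 / 8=383.62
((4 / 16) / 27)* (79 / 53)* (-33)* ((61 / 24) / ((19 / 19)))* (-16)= 18.52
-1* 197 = -197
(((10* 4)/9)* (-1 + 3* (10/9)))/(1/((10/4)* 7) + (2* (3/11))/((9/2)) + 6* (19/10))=107800/120357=0.90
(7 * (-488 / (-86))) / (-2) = -854 / 43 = -19.86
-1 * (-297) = 297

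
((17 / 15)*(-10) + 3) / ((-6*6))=25 / 108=0.23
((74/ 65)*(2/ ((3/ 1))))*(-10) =-296/ 39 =-7.59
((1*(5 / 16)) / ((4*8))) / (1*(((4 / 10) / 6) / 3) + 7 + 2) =225 / 207872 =0.00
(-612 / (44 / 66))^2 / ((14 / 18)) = 7584516 / 7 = 1083502.29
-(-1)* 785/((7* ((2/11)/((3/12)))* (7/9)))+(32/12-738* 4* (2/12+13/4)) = -11624855/1176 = -9885.08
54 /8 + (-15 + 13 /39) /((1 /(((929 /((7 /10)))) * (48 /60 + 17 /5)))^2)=-1822742565 /4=-455685641.25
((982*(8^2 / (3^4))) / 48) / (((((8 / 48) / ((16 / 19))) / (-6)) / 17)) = -4273664 / 513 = -8330.73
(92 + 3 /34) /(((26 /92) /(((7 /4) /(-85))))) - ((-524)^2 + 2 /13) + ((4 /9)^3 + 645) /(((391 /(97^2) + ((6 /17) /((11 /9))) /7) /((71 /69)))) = -205515165061146640639 /770970083834340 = -266566.98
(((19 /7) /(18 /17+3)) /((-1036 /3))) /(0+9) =-323 /1501164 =-0.00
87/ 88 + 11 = 11.99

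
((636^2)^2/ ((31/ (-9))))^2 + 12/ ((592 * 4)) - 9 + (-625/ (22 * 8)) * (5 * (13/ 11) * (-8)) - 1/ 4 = 155327739193757176784266996239/ 68838352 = 2256412808862088633154.19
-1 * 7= -7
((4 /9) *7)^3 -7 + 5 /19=323776 /13851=23.38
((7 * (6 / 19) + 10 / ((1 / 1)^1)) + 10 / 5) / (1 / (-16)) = -227.37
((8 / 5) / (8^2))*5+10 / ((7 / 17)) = 1367 / 56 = 24.41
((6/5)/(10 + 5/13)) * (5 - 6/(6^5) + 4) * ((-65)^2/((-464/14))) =-179365277/1353024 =-132.57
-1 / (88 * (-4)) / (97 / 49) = 49 / 34144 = 0.00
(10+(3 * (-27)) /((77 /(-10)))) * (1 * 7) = 1580 /11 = 143.64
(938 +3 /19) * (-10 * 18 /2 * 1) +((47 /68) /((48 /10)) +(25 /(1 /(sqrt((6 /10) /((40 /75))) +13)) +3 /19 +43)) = -84039.39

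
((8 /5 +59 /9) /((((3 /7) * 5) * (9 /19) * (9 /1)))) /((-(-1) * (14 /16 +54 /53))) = 20695864 /43904025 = 0.47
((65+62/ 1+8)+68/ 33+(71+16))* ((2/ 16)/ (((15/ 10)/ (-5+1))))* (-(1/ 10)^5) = 3697/ 4950000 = 0.00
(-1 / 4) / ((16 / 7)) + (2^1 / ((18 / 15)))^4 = 39433 / 5184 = 7.61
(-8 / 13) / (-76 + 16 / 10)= 10 / 1209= 0.01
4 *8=32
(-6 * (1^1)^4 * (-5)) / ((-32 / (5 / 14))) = -75 / 224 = -0.33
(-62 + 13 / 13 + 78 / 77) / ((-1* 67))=4619 / 5159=0.90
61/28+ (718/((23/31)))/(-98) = -34695/4508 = -7.70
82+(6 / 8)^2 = 1321 / 16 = 82.56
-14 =-14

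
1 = 1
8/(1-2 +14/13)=104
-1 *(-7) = 7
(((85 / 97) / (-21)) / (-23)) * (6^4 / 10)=3672 / 15617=0.24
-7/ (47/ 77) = -539/ 47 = -11.47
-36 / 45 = -4 / 5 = -0.80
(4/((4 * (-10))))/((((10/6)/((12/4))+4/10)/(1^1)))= -9/86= -0.10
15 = 15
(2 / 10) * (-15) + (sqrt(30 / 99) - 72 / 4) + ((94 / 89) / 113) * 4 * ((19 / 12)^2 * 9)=-405427 / 20114 + sqrt(330) / 33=-19.61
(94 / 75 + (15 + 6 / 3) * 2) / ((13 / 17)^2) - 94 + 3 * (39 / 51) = -6770353 / 215475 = -31.42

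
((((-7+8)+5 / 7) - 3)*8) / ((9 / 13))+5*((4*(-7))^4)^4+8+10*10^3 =4995702248133623136981312 / 7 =713671749733374733854473.10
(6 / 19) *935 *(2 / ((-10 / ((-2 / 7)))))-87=-9327 / 133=-70.13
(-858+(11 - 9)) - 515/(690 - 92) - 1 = -513001/598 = -857.86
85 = 85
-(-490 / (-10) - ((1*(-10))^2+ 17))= 68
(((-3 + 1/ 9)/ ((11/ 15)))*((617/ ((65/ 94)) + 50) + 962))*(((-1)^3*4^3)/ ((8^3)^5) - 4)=45365116754306539/ 1511828488192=30006.79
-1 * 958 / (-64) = 479 / 32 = 14.97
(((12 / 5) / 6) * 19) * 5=38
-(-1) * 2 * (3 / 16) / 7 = 3 / 56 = 0.05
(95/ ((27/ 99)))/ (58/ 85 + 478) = 88825/ 122064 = 0.73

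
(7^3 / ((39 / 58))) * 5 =99470 / 39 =2550.51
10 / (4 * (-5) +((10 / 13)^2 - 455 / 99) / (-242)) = -8097804 / 16182209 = -0.50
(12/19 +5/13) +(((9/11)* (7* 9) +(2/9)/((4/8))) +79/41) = 55074265/1002573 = 54.93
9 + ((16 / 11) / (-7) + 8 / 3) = 2647 / 231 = 11.46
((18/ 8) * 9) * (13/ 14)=1053/ 56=18.80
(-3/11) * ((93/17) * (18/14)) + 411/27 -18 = -55324/11781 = -4.70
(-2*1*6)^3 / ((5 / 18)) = -31104 / 5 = -6220.80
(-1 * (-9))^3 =729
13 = 13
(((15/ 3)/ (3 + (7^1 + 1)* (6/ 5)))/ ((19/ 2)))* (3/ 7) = 50/ 2793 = 0.02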